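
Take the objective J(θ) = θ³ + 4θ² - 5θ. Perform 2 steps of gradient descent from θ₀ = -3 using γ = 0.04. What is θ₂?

-2.808768

J′(θ) = 3θ² + 8θ - 5
θ₁ = -3 − 0.04·(-2) = -2.92
θ₂ = -2.92 − 0.04·(-2.7808) = -2.808768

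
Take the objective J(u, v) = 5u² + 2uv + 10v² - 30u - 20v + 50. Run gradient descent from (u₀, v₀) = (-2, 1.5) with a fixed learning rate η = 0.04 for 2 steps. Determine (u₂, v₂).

∇J = (10u + 2v - 30, 2u + 20v - 20)
(u₁, v₁) = (-2, 1.5) − 0.04·(-47, 6) = (-0.12, 1.26)
(u₂, v₂) = (-0.12, 1.26) − 0.04·(-28.68, 4.96) = (1.0272, 1.0616)

(1.0272, 1.0616)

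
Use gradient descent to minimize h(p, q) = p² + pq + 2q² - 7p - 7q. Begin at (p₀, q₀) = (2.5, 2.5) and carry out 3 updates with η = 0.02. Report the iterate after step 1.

(2.49, 2.39)

∇h = (2p + q - 7, p + 4q - 7)
Step 1: at (2.5, 2.5), ∇h = (0.5, 5.5) → (2.5, 2.5) − 0.02·(0.5, 5.5) = (2.49, 2.39)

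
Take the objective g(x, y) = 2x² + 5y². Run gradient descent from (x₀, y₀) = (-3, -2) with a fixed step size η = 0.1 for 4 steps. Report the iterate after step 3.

(-0.648, 0)

∇g = (4x, 10y)
Step 1: at (-3, -2), ∇g = (-12, -20) → (-3, -2) − 0.1·(-12, -20) = (-1.8, 0)
Step 2: at (-1.8, 0), ∇g = (-7.2, 0) → (-1.8, 0) − 0.1·(-7.2, 0) = (-1.08, 0)
Step 3: at (-1.08, 0), ∇g = (-4.32, 0) → (-1.08, 0) − 0.1·(-4.32, 0) = (-0.648, 0)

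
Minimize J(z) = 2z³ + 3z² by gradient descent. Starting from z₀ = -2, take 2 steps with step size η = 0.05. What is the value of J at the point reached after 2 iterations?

-69.534160384

J′(z) = 6z² + 6z
Step 1: J′(-2) = 12; z₁ = -2 − 0.05·12 = -2.6
Step 2: J′(-2.6) = 24.96; z₂ = -2.6 − 0.05·24.96 = -3.848
J(-3.848) = -69.534160384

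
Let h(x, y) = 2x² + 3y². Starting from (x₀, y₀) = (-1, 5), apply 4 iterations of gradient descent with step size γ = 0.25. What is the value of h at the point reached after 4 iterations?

0.29296875

∇h = (4x, 6y)
Step 1: at (-1, 5), ∇h = (-4, 30) → (-1, 5) − 0.25·(-4, 30) = (0, -2.5)
Step 2: at (0, -2.5), ∇h = (0, -15) → (0, -2.5) − 0.25·(0, -15) = (0, 1.25)
Step 3: at (0, 1.25), ∇h = (0, 7.5) → (0, 1.25) − 0.25·(0, 7.5) = (0, -0.625)
Step 4: at (0, -0.625), ∇h = (0, -3.75) → (0, -0.625) − 0.25·(0, -3.75) = (0, 0.3125)
h(0, 0.3125) = 0.29296875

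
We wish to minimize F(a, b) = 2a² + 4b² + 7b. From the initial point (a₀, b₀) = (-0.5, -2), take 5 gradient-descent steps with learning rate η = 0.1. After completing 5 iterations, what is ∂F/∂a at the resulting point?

∇F = (4a, 8b + 7)
Step 1: at (-0.5, -2), ∇F = (-2, -9) → (-0.5, -2) − 0.1·(-2, -9) = (-0.3, -1.1)
Step 2: at (-0.3, -1.1), ∇F = (-1.2, -1.8) → (-0.3, -1.1) − 0.1·(-1.2, -1.8) = (-0.18, -0.92)
Step 3: at (-0.18, -0.92), ∇F = (-0.72, -0.36) → (-0.18, -0.92) − 0.1·(-0.72, -0.36) = (-0.108, -0.884)
Step 4: at (-0.108, -0.884), ∇F = (-0.432, -0.072) → (-0.108, -0.884) − 0.1·(-0.432, -0.072) = (-0.0648, -0.8768)
Step 5: at (-0.0648, -0.8768), ∇F = (-0.2592, -0.0144) → (-0.0648, -0.8768) − 0.1·(-0.2592, -0.0144) = (-0.03888, -0.87536)
∂F/∂a at (-0.03888, -0.87536) = -0.15552

-0.15552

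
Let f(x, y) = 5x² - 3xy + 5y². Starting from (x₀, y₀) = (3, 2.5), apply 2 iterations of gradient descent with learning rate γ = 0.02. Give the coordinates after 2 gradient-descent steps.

(2.1708, 1.897)

∇f = (10x - 3y, -3x + 10y)
(x₁, y₁) = (3, 2.5) − 0.02·(22.5, 16) = (2.55, 2.18)
(x₂, y₂) = (2.55, 2.18) − 0.02·(18.96, 14.15) = (2.1708, 1.897)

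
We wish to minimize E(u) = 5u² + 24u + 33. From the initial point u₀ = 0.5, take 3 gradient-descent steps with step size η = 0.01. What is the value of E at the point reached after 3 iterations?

26.54709405

E′(u) = 10u + 24
u₁ = 0.5 − 0.01·29 = 0.21
u₂ = 0.21 − 0.01·26.1 = -0.051
u₃ = -0.051 − 0.01·23.49 = -0.2859
E(-0.2859) = 26.54709405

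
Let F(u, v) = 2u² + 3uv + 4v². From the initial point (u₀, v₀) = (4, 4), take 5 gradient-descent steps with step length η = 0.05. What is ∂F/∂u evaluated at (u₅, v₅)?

2.75970875

∇F = (4u + 3v, 3u + 8v)
(u₁, v₁) = (4, 4) − 0.05·(28, 44) = (2.6, 1.8)
(u₂, v₂) = (2.6, 1.8) − 0.05·(15.8, 22.2) = (1.81, 0.69)
(u₃, v₃) = (1.81, 0.69) − 0.05·(9.31, 10.95) = (1.3445, 0.1425)
(u₄, v₄) = (1.3445, 0.1425) − 0.05·(5.8055, 5.1735) = (1.054225, -0.116175)
(u₅, v₅) = (1.054225, -0.116175) − 0.05·(3.868375, 2.233275) = (0.86080625, -0.22783875)
∂F/∂u at (0.86080625, -0.22783875) = 2.75970875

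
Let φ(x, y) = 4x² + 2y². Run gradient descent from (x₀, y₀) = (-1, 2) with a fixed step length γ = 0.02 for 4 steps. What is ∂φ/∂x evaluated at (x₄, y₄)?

∇φ = (8x, 4y)
(x₁, y₁) = (-1, 2) − 0.02·(-8, 8) = (-0.84, 1.84)
(x₂, y₂) = (-0.84, 1.84) − 0.02·(-6.72, 7.36) = (-0.7056, 1.6928)
(x₃, y₃) = (-0.7056, 1.6928) − 0.02·(-5.6448, 6.7712) = (-0.592704, 1.557376)
(x₄, y₄) = (-0.592704, 1.557376) − 0.02·(-4.741632, 6.229504) = (-0.49787136, 1.43278592)
∂φ/∂x at (-0.49787136, 1.43278592) = -3.98297088

-3.98297088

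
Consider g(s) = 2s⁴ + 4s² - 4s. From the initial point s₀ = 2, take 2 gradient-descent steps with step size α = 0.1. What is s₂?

g′(s) = 8s³ + 8s - 4
s₁ = 2 − 0.1·76 = -5.6
s₂ = -5.6 − 0.1·(-1453.728) = 139.7728

139.7728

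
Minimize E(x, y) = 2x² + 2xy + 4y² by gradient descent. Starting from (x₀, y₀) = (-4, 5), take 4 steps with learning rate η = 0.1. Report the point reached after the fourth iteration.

(-1.1264, 0.4672)

∇E = (4x + 2y, 2x + 8y)
Step 1: at (-4, 5), ∇E = (-6, 32) → (-4, 5) − 0.1·(-6, 32) = (-3.4, 1.8)
Step 2: at (-3.4, 1.8), ∇E = (-10, 7.6) → (-3.4, 1.8) − 0.1·(-10, 7.6) = (-2.4, 1.04)
Step 3: at (-2.4, 1.04), ∇E = (-7.52, 3.52) → (-2.4, 1.04) − 0.1·(-7.52, 3.52) = (-1.648, 0.688)
Step 4: at (-1.648, 0.688), ∇E = (-5.216, 2.208) → (-1.648, 0.688) − 0.1·(-5.216, 2.208) = (-1.1264, 0.4672)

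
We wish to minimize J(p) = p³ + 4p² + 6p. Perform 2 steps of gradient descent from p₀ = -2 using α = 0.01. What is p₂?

-2.040812

J′(p) = 3p² + 8p + 6
Step 1: J′(-2) = 2; p₁ = -2 − 0.01·2 = -2.02
Step 2: J′(-2.02) = 2.0812; p₂ = -2.02 − 0.01·2.0812 = -2.040812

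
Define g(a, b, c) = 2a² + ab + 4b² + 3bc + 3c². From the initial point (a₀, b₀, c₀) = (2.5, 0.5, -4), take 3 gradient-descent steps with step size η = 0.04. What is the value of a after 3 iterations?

1.41232

∇g = (4a + b, a + 8b + 3c, 3b + 6c)
(a₁, b₁, c₁) = (2.5, 0.5, -4) − 0.04·(10.5, -5.5, -22.5) = (2.08, 0.72, -3.1)
(a₂, b₂, c₂) = (2.08, 0.72, -3.1) − 0.04·(9.04, -1.46, -16.44) = (1.7184, 0.7784, -2.4424)
(a₃, b₃, c₃) = (1.7184, 0.7784, -2.4424) − 0.04·(7.652, 0.6184, -12.3192) = (1.41232, 0.753664, -1.949632)
a = 1.41232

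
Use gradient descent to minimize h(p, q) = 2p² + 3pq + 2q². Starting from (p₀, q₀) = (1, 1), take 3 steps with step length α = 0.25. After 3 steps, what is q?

-0.421875

∇h = (4p + 3q, 3p + 4q)
Step 1: at (1, 1), ∇h = (7, 7) → (1, 1) − 0.25·(7, 7) = (-0.75, -0.75)
Step 2: at (-0.75, -0.75), ∇h = (-5.25, -5.25) → (-0.75, -0.75) − 0.25·(-5.25, -5.25) = (0.5625, 0.5625)
Step 3: at (0.5625, 0.5625), ∇h = (3.9375, 3.9375) → (0.5625, 0.5625) − 0.25·(3.9375, 3.9375) = (-0.421875, -0.421875)
q = -0.421875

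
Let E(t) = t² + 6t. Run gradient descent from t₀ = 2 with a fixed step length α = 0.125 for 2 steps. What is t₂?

E′(t) = 2t + 6
t₁ = 2 − 0.125·10 = 0.75
t₂ = 0.75 − 0.125·7.5 = -0.1875

-0.1875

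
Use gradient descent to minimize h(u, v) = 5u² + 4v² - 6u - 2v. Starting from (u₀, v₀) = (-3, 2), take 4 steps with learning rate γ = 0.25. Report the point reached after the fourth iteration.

∇h = (10u - 6, 8v - 2)
Step 1: at (-3, 2), ∇h = (-36, 14) → (-3, 2) − 0.25·(-36, 14) = (6, -1.5)
Step 2: at (6, -1.5), ∇h = (54, -14) → (6, -1.5) − 0.25·(54, -14) = (-7.5, 2)
Step 3: at (-7.5, 2), ∇h = (-81, 14) → (-7.5, 2) − 0.25·(-81, 14) = (12.75, -1.5)
Step 4: at (12.75, -1.5), ∇h = (121.5, -14) → (12.75, -1.5) − 0.25·(121.5, -14) = (-17.625, 2)

(-17.625, 2)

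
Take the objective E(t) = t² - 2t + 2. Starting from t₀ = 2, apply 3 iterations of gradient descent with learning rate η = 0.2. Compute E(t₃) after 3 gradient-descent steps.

1.046656

E′(t) = 2t - 2
t₁ = 2 − 0.2·2 = 1.6
t₂ = 1.6 − 0.2·1.2 = 1.36
t₃ = 1.36 − 0.2·0.72 = 1.216
E(1.216) = 1.046656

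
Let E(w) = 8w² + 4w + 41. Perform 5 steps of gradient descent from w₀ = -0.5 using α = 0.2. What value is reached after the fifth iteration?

12.63408

E′(w) = 16w + 4
Step 1: E′(-0.5) = -4; w₁ = -0.5 − 0.2·(-4) = 0.3
Step 2: E′(0.3) = 8.8; w₂ = 0.3 − 0.2·8.8 = -1.46
Step 3: E′(-1.46) = -19.36; w₃ = -1.46 − 0.2·(-19.36) = 2.412
Step 4: E′(2.412) = 42.592; w₄ = 2.412 − 0.2·42.592 = -6.1064
Step 5: E′(-6.1064) = -93.7024; w₅ = -6.1064 − 0.2·(-93.7024) = 12.63408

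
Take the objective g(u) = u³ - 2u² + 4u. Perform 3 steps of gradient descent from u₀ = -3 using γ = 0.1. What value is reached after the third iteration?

-250.0295347

g′(u) = 3u² - 4u + 4
u₁ = -3 − 0.1·43 = -7.3
u₂ = -7.3 − 0.1·193.07 = -26.607
u₃ = -26.607 − 0.1·2234.225347 = -250.0295347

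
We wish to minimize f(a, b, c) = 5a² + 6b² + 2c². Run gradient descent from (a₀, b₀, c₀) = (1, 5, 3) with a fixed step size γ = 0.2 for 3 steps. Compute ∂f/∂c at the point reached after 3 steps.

0.096

∇f = (10a, 12b, 4c)
(a₁, b₁, c₁) = (1, 5, 3) − 0.2·(10, 60, 12) = (-1, -7, 0.6)
(a₂, b₂, c₂) = (-1, -7, 0.6) − 0.2·(-10, -84, 2.4) = (1, 9.8, 0.12)
(a₃, b₃, c₃) = (1, 9.8, 0.12) − 0.2·(10, 117.6, 0.48) = (-1, -13.72, 0.024)
∂f/∂c at (-1, -13.72, 0.024) = 0.096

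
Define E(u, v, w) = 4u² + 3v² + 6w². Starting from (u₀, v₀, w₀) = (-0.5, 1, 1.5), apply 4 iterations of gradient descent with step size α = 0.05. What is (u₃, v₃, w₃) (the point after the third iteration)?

∇E = (8u, 6v, 12w)
Step 1: at (-0.5, 1, 1.5), ∇E = (-4, 6, 18) → (-0.5, 1, 1.5) − 0.05·(-4, 6, 18) = (-0.3, 0.7, 0.6)
Step 2: at (-0.3, 0.7, 0.6), ∇E = (-2.4, 4.2, 7.2) → (-0.3, 0.7, 0.6) − 0.05·(-2.4, 4.2, 7.2) = (-0.18, 0.49, 0.24)
Step 3: at (-0.18, 0.49, 0.24), ∇E = (-1.44, 2.94, 2.88) → (-0.18, 0.49, 0.24) − 0.05·(-1.44, 2.94, 2.88) = (-0.108, 0.343, 0.096)

(-0.108, 0.343, 0.096)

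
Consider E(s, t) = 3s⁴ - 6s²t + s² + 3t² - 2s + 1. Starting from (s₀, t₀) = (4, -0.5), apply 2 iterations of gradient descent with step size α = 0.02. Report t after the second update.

18.467392

∇E = (12s³ - 12st + 2s - 2, -6s² + 6t)
(s₁, t₁) = (4, -0.5) − 0.02·(798, -99) = (-11.96, 1.48)
(s₂, t₂) = (-11.96, 1.48) − 0.02·(-20342.840832, -849.3696) = (394.89681664, 18.467392)
t = 18.467392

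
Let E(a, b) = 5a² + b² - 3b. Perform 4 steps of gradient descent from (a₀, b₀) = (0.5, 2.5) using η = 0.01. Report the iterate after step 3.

∇E = (10a, 2b - 3)
Step 1: at (0.5, 2.5), ∇E = (5, 2) → (0.5, 2.5) − 0.01·(5, 2) = (0.45, 2.48)
Step 2: at (0.45, 2.48), ∇E = (4.5, 1.96) → (0.45, 2.48) − 0.01·(4.5, 1.96) = (0.405, 2.4604)
Step 3: at (0.405, 2.4604), ∇E = (4.05, 1.9208) → (0.405, 2.4604) − 0.01·(4.05, 1.9208) = (0.3645, 2.441192)

(0.3645, 2.441192)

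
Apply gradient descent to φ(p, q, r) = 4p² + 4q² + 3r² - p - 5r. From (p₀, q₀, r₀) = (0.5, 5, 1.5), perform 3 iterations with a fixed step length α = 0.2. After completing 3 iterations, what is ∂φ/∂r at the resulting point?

∇φ = (8p - 1, 8q, 6r - 5)
(p₁, q₁, r₁) = (0.5, 5, 1.5) − 0.2·(3, 40, 4) = (-0.1, -3, 0.7)
(p₂, q₂, r₂) = (-0.1, -3, 0.7) − 0.2·(-1.8, -24, -0.8) = (0.26, 1.8, 0.86)
(p₃, q₃, r₃) = (0.26, 1.8, 0.86) − 0.2·(1.08, 14.4, 0.16) = (0.044, -1.08, 0.828)
∂φ/∂r at (0.044, -1.08, 0.828) = -0.032

-0.032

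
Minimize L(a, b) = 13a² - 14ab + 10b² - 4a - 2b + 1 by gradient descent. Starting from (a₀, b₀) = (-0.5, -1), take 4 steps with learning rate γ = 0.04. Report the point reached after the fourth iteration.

∇L = (26a - 14b - 4, -14a + 20b - 2)
Step 1: at (-0.5, -1), ∇L = (-3, -15) → (-0.5, -1) − 0.04·(-3, -15) = (-0.38, -0.4)
Step 2: at (-0.38, -0.4), ∇L = (-8.28, -4.68) → (-0.38, -0.4) − 0.04·(-8.28, -4.68) = (-0.0488, -0.2128)
Step 3: at (-0.0488, -0.2128), ∇L = (-2.2896, -5.5728) → (-0.0488, -0.2128) − 0.04·(-2.2896, -5.5728) = (0.042784, 0.010112)
Step 4: at (0.042784, 0.010112), ∇L = (-3.029184, -2.396736) → (0.042784, 0.010112) − 0.04·(-3.029184, -2.396736) = (0.16395136, 0.10598144)

(0.16395136, 0.10598144)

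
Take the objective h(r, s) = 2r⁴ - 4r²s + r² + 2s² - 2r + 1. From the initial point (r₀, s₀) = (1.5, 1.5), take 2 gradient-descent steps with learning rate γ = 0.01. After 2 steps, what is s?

∇h = (8r³ - 8rs + 2r - 2, -4r² + 4s)
Step 1: at (1.5, 1.5), ∇h = (10, -3) → (1.5, 1.5) − 0.01·(10, -3) = (1.4, 1.53)
Step 2: at (1.4, 1.53), ∇h = (5.616, -1.72) → (1.4, 1.53) − 0.01·(5.616, -1.72) = (1.34384, 1.5472)
s = 1.5472

1.5472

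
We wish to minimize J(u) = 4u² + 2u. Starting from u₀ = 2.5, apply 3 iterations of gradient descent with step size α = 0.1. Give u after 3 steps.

J′(u) = 8u + 2
Step 1: J′(2.5) = 22; u₁ = 2.5 − 0.1·22 = 0.3
Step 2: J′(0.3) = 4.4; u₂ = 0.3 − 0.1·4.4 = -0.14
Step 3: J′(-0.14) = 0.88; u₃ = -0.14 − 0.1·0.88 = -0.228

-0.228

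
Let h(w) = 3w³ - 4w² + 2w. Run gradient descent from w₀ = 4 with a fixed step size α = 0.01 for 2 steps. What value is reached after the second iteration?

h′(w) = 9w² - 8w + 2
Step 1: h′(4) = 114; w₁ = 4 − 0.01·114 = 2.86
Step 2: h′(2.86) = 52.7364; w₂ = 2.86 − 0.01·52.7364 = 2.332636

2.332636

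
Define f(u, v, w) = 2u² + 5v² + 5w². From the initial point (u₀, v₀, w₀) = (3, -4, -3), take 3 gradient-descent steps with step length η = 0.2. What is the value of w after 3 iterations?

∇f = (4u, 10v, 10w)
Step 1: at (3, -4, -3), ∇f = (12, -40, -30) → (3, -4, -3) − 0.2·(12, -40, -30) = (0.6, 4, 3)
Step 2: at (0.6, 4, 3), ∇f = (2.4, 40, 30) → (0.6, 4, 3) − 0.2·(2.4, 40, 30) = (0.12, -4, -3)
Step 3: at (0.12, -4, -3), ∇f = (0.48, -40, -30) → (0.12, -4, -3) − 0.2·(0.48, -40, -30) = (0.024, 4, 3)
w = 3

3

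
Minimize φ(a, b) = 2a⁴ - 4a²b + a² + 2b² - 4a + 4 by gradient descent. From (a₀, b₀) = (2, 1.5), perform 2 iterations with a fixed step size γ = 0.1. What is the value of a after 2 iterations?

∇φ = (8a³ - 8ab + 2a - 4, -4a² + 4b)
(a₁, b₁) = (2, 1.5) − 0.1·(40, -10) = (-2, 2.5)
(a₂, b₂) = (-2, 2.5) − 0.1·(-32, -6) = (1.2, 3.1)
a = 1.2

1.2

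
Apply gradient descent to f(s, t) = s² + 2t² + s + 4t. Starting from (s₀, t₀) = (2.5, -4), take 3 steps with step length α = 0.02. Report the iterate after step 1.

(2.38, -3.76)

∇f = (2s + 1, 4t + 4)
Step 1: at (2.5, -4), ∇f = (6, -12) → (2.5, -4) − 0.02·(6, -12) = (2.38, -3.76)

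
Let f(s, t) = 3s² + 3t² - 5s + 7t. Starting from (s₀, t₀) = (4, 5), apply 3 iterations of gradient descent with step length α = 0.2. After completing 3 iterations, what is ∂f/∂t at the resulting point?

∇f = (6s - 5, 6t + 7)
Step 1: at (4, 5), ∇f = (19, 37) → (4, 5) − 0.2·(19, 37) = (0.2, -2.4)
Step 2: at (0.2, -2.4), ∇f = (-3.8, -7.4) → (0.2, -2.4) − 0.2·(-3.8, -7.4) = (0.96, -0.92)
Step 3: at (0.96, -0.92), ∇f = (0.76, 1.48) → (0.96, -0.92) − 0.2·(0.76, 1.48) = (0.808, -1.216)
∂f/∂t at (0.808, -1.216) = -0.296

-0.296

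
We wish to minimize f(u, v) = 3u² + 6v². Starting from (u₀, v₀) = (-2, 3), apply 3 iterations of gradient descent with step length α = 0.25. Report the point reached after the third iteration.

(0.25, -24)

∇f = (6u, 12v)
Step 1: at (-2, 3), ∇f = (-12, 36) → (-2, 3) − 0.25·(-12, 36) = (1, -6)
Step 2: at (1, -6), ∇f = (6, -72) → (1, -6) − 0.25·(6, -72) = (-0.5, 12)
Step 3: at (-0.5, 12), ∇f = (-3, 144) → (-0.5, 12) − 0.25·(-3, 144) = (0.25, -24)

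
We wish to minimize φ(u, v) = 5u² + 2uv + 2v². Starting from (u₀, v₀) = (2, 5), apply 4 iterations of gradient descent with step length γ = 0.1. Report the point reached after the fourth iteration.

(-0.232, 0.7664)

∇φ = (10u + 2v, 2u + 4v)
Step 1: at (2, 5), ∇φ = (30, 24) → (2, 5) − 0.1·(30, 24) = (-1, 2.6)
Step 2: at (-1, 2.6), ∇φ = (-4.8, 8.4) → (-1, 2.6) − 0.1·(-4.8, 8.4) = (-0.52, 1.76)
Step 3: at (-0.52, 1.76), ∇φ = (-1.68, 6) → (-0.52, 1.76) − 0.1·(-1.68, 6) = (-0.352, 1.16)
Step 4: at (-0.352, 1.16), ∇φ = (-1.2, 3.936) → (-0.352, 1.16) − 0.1·(-1.2, 3.936) = (-0.232, 0.7664)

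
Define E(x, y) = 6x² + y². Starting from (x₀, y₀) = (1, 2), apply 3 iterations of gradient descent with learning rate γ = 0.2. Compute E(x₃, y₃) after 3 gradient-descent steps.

∇E = (12x, 2y)
Step 1: at (1, 2), ∇E = (12, 4) → (1, 2) − 0.2·(12, 4) = (-1.4, 1.2)
Step 2: at (-1.4, 1.2), ∇E = (-16.8, 2.4) → (-1.4, 1.2) − 0.2·(-16.8, 2.4) = (1.96, 0.72)
Step 3: at (1.96, 0.72), ∇E = (23.52, 1.44) → (1.96, 0.72) − 0.2·(23.52, 1.44) = (-2.744, 0.432)
E(-2.744, 0.432) = 45.36384

45.36384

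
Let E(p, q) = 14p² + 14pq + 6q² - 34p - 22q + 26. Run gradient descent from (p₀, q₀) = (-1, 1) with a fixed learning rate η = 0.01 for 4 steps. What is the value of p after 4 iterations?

0.13208

∇E = (28p + 14q - 34, 14p + 12q - 22)
(p₁, q₁) = (-1, 1) − 0.01·(-48, -24) = (-0.52, 1.24)
(p₂, q₂) = (-0.52, 1.24) − 0.01·(-31.2, -14.4) = (-0.208, 1.384)
(p₃, q₃) = (-0.208, 1.384) − 0.01·(-20.448, -8.304) = (-0.00352, 1.46704)
(p₄, q₄) = (-0.00352, 1.46704) − 0.01·(-13.56, -4.4448) = (0.13208, 1.511488)
p = 0.13208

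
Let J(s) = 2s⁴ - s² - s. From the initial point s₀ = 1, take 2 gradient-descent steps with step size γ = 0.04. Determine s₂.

J′(s) = 8s³ - 2s - 1
Step 1: J′(1) = 5; s₁ = 1 − 0.04·5 = 0.8
Step 2: J′(0.8) = 1.496; s₂ = 0.8 − 0.04·1.496 = 0.74016

0.74016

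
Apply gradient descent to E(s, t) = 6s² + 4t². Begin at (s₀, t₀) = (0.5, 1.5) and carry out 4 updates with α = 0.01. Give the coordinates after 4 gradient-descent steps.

(0.29984768, 1.07458944)

∇E = (12s, 8t)
Step 1: at (0.5, 1.5), ∇E = (6, 12) → (0.5, 1.5) − 0.01·(6, 12) = (0.44, 1.38)
Step 2: at (0.44, 1.38), ∇E = (5.28, 11.04) → (0.44, 1.38) − 0.01·(5.28, 11.04) = (0.3872, 1.2696)
Step 3: at (0.3872, 1.2696), ∇E = (4.6464, 10.1568) → (0.3872, 1.2696) − 0.01·(4.6464, 10.1568) = (0.340736, 1.168032)
Step 4: at (0.340736, 1.168032), ∇E = (4.088832, 9.344256) → (0.340736, 1.168032) − 0.01·(4.088832, 9.344256) = (0.29984768, 1.07458944)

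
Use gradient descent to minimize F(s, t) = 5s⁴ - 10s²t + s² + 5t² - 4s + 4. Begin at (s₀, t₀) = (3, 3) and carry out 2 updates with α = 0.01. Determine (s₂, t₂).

∇F = (20s³ - 20st + 2s - 4, -10s² + 10t)
Step 1: at (3, 3), ∇F = (362, -60) → (3, 3) − 0.01·(362, -60) = (-0.62, 3.6)
Step 2: at (-0.62, 3.6), ∇F = (34.63344, 32.156) → (-0.62, 3.6) − 0.01·(34.63344, 32.156) = (-0.9663344, 3.27844)

(-0.9663344, 3.27844)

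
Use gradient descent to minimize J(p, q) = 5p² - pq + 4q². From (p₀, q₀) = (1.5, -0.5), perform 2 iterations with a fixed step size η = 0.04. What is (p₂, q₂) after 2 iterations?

(0.5168, -0.1552)

∇J = (10p - q, -p + 8q)
Step 1: at (1.5, -0.5), ∇J = (15.5, -5.5) → (1.5, -0.5) − 0.04·(15.5, -5.5) = (0.88, -0.28)
Step 2: at (0.88, -0.28), ∇J = (9.08, -3.12) → (0.88, -0.28) − 0.04·(9.08, -3.12) = (0.5168, -0.1552)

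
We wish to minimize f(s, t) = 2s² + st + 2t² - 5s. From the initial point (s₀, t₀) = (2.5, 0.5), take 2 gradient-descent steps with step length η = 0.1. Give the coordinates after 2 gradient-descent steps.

∇f = (4s + t - 5, s + 4t)
Step 1: at (2.5, 0.5), ∇f = (5.5, 4.5) → (2.5, 0.5) − 0.1·(5.5, 4.5) = (1.95, 0.05)
Step 2: at (1.95, 0.05), ∇f = (2.85, 2.15) → (1.95, 0.05) − 0.1·(2.85, 2.15) = (1.665, -0.165)

(1.665, -0.165)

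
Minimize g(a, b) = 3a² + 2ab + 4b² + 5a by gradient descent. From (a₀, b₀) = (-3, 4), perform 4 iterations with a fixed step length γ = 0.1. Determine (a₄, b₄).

(-1.1496, 0.376)

∇g = (6a + 2b + 5, 2a + 8b)
(a₁, b₁) = (-3, 4) − 0.1·(-5, 26) = (-2.5, 1.4)
(a₂, b₂) = (-2.5, 1.4) − 0.1·(-7.2, 6.2) = (-1.78, 0.78)
(a₃, b₃) = (-1.78, 0.78) − 0.1·(-4.12, 2.68) = (-1.368, 0.512)
(a₄, b₄) = (-1.368, 0.512) − 0.1·(-2.184, 1.36) = (-1.1496, 0.376)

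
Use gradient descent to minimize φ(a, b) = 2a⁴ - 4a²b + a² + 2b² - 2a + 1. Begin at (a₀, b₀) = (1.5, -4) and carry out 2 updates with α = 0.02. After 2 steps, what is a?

0.03200128

∇φ = (8a³ - 8ab + 2a - 2, -4a² + 4b)
(a₁, b₁) = (1.5, -4) − 0.02·(76, -25) = (-0.02, -3.5)
(a₂, b₂) = (-0.02, -3.5) − 0.02·(-2.600064, -14.0016) = (0.03200128, -3.219968)
a = 0.03200128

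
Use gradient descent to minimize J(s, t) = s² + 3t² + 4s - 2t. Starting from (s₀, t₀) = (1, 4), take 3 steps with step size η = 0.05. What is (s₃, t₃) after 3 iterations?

(0.187, 1.591)

∇J = (2s + 4, 6t - 2)
(s₁, t₁) = (1, 4) − 0.05·(6, 22) = (0.7, 2.9)
(s₂, t₂) = (0.7, 2.9) − 0.05·(5.4, 15.4) = (0.43, 2.13)
(s₃, t₃) = (0.43, 2.13) − 0.05·(4.86, 10.78) = (0.187, 1.591)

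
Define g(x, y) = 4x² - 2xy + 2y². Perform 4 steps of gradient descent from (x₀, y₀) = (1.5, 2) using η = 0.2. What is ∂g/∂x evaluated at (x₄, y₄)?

1.792

∇g = (8x - 2y, -2x + 4y)
Step 1: at (1.5, 2), ∇g = (8, 5) → (1.5, 2) − 0.2·(8, 5) = (-0.1, 1)
Step 2: at (-0.1, 1), ∇g = (-2.8, 4.2) → (-0.1, 1) − 0.2·(-2.8, 4.2) = (0.46, 0.16)
Step 3: at (0.46, 0.16), ∇g = (3.36, -0.28) → (0.46, 0.16) − 0.2·(3.36, -0.28) = (-0.212, 0.216)
Step 4: at (-0.212, 0.216), ∇g = (-2.128, 1.288) → (-0.212, 0.216) − 0.2·(-2.128, 1.288) = (0.2136, -0.0416)
∂g/∂x at (0.2136, -0.0416) = 1.792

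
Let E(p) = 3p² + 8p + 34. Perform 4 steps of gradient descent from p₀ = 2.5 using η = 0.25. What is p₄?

-1.09375

E′(p) = 6p + 8
p₁ = 2.5 − 0.25·23 = -3.25
p₂ = -3.25 − 0.25·(-11.5) = -0.375
p₃ = -0.375 − 0.25·5.75 = -1.8125
p₄ = -1.8125 − 0.25·(-2.875) = -1.09375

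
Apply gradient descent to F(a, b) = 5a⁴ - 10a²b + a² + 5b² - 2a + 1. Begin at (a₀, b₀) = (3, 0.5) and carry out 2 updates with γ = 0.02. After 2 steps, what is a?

140.9761408

∇F = (20a³ - 20ab + 2a - 2, -10a² + 10b)
(a₁, b₁) = (3, 0.5) − 0.02·(514, -85) = (-7.28, 2.2)
(a₂, b₂) = (-7.28, 2.2) − 0.02·(-7412.80704, -507.984) = (140.9761408, 12.35968)
a = 140.9761408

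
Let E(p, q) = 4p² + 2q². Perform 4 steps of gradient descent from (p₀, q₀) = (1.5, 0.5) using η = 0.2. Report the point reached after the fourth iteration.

(0.1944, 0.0008)

∇E = (8p, 4q)
(p₁, q₁) = (1.5, 0.5) − 0.2·(12, 2) = (-0.9, 0.1)
(p₂, q₂) = (-0.9, 0.1) − 0.2·(-7.2, 0.4) = (0.54, 0.02)
(p₃, q₃) = (0.54, 0.02) − 0.2·(4.32, 0.08) = (-0.324, 0.004)
(p₄, q₄) = (-0.324, 0.004) − 0.2·(-2.592, 0.016) = (0.1944, 0.0008)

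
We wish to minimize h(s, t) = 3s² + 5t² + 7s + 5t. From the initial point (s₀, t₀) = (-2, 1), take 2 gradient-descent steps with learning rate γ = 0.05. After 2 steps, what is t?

∇h = (6s + 7, 10t + 5)
Step 1: at (-2, 1), ∇h = (-5, 15) → (-2, 1) − 0.05·(-5, 15) = (-1.75, 0.25)
Step 2: at (-1.75, 0.25), ∇h = (-3.5, 7.5) → (-1.75, 0.25) − 0.05·(-3.5, 7.5) = (-1.575, -0.125)
t = -0.125

-0.125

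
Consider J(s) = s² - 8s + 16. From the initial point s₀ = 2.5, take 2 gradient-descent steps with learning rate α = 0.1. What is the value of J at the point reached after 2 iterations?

0.9216

J′(s) = 2s - 8
Step 1: J′(2.5) = -3; s₁ = 2.5 − 0.1·(-3) = 2.8
Step 2: J′(2.8) = -2.4; s₂ = 2.8 − 0.1·(-2.4) = 3.04
J(3.04) = 0.9216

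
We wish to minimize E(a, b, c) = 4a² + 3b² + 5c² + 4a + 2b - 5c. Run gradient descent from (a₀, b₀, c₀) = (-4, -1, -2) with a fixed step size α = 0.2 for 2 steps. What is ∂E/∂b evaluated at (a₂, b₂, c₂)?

∇E = (8a + 4, 6b + 2, 10c - 5)
Step 1: at (-4, -1, -2), ∇E = (-28, -4, -25) → (-4, -1, -2) − 0.2·(-28, -4, -25) = (1.6, -0.2, 3)
Step 2: at (1.6, -0.2, 3), ∇E = (16.8, 0.8, 25) → (1.6, -0.2, 3) − 0.2·(16.8, 0.8, 25) = (-1.76, -0.36, -2)
∂E/∂b at (-1.76, -0.36, -2) = -0.16

-0.16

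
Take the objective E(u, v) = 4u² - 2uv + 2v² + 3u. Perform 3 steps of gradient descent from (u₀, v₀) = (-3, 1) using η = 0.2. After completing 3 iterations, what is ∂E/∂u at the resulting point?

∇E = (8u - 2v + 3, -2u + 4v)
(u₁, v₁) = (-3, 1) − 0.2·(-23, 10) = (1.6, -1)
(u₂, v₂) = (1.6, -1) − 0.2·(17.8, -7.2) = (-1.96, 0.44)
(u₃, v₃) = (-1.96, 0.44) − 0.2·(-13.56, 5.68) = (0.752, -0.696)
∂E/∂u at (0.752, -0.696) = 10.408

10.408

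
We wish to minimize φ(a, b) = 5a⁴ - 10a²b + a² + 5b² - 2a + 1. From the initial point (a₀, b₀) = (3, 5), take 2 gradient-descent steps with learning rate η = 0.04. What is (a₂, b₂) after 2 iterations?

∇φ = (20a³ - 20ab + 2a - 2, -10a² + 10b)
(a₁, b₁) = (3, 5) − 0.04·(244, -40) = (-6.76, 6.6)
(a₂, b₂) = (-6.76, 6.6) − 0.04·(-5301.51552, -390.976) = (205.3006208, 22.23904)

(205.3006208, 22.23904)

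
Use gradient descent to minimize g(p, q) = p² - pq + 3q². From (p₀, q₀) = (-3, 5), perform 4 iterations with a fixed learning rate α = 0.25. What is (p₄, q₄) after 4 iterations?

(-0.29296875, 0.48828125)

∇g = (2p - q, -p + 6q)
(p₁, q₁) = (-3, 5) − 0.25·(-11, 33) = (-0.25, -3.25)
(p₂, q₂) = (-0.25, -3.25) − 0.25·(2.75, -19.25) = (-0.9375, 1.5625)
(p₃, q₃) = (-0.9375, 1.5625) − 0.25·(-3.4375, 10.3125) = (-0.078125, -1.015625)
(p₄, q₄) = (-0.078125, -1.015625) − 0.25·(0.859375, -6.015625) = (-0.29296875, 0.48828125)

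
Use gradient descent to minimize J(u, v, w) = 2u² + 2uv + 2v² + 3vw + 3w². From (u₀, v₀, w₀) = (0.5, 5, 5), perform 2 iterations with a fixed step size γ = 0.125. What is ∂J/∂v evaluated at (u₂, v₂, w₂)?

0.65625

∇J = (4u + 2v, 2u + 4v + 3w, 3v + 6w)
(u₁, v₁, w₁) = (0.5, 5, 5) − 0.125·(12, 36, 45) = (-1, 0.5, -0.625)
(u₂, v₂, w₂) = (-1, 0.5, -0.625) − 0.125·(-3, -1.875, -2.25) = (-0.625, 0.734375, -0.34375)
∂J/∂v at (-0.625, 0.734375, -0.34375) = 0.65625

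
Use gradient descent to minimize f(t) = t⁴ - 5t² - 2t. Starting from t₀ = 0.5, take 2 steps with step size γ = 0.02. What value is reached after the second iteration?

0.77599624

f′(t) = 4t³ - 10t - 2
t₁ = 0.5 − 0.02·(-6.5) = 0.63
t₂ = 0.63 − 0.02·(-7.299812) = 0.77599624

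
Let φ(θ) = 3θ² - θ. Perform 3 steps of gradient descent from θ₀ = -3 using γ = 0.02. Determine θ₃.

-1.991328

φ′(θ) = 6θ - 1
θ₁ = -3 − 0.02·(-19) = -2.62
θ₂ = -2.62 − 0.02·(-16.72) = -2.2856
θ₃ = -2.2856 − 0.02·(-14.7136) = -1.991328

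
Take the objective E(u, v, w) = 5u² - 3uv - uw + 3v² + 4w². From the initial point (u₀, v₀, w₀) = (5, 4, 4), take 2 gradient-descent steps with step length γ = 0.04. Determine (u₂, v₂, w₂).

(2.7376, 3.2032, 2.1312)

∇E = (10u - 3v - w, -3u + 6v, -u + 8w)
(u₁, v₁, w₁) = (5, 4, 4) − 0.04·(34, 9, 27) = (3.64, 3.64, 2.92)
(u₂, v₂, w₂) = (3.64, 3.64, 2.92) − 0.04·(22.56, 10.92, 19.72) = (2.7376, 3.2032, 2.1312)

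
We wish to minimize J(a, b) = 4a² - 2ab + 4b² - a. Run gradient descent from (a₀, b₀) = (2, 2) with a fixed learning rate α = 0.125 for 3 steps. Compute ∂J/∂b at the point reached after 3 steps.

∇J = (8a - 2b - 1, -2a + 8b)
Step 1: at (2, 2), ∇J = (11, 12) → (2, 2) − 0.125·(11, 12) = (0.625, 0.5)
Step 2: at (0.625, 0.5), ∇J = (3, 2.75) → (0.625, 0.5) − 0.125·(3, 2.75) = (0.25, 0.15625)
Step 3: at (0.25, 0.15625), ∇J = (0.6875, 0.75) → (0.25, 0.15625) − 0.125·(0.6875, 0.75) = (0.1640625, 0.0625)
∂J/∂b at (0.1640625, 0.0625) = 0.171875

0.171875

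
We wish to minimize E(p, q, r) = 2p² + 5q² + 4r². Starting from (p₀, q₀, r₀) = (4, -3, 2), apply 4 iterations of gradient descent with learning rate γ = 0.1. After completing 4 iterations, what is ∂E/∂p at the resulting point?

∇E = (4p, 10q, 8r)
Step 1: at (4, -3, 2), ∇E = (16, -30, 16) → (4, -3, 2) − 0.1·(16, -30, 16) = (2.4, 0, 0.4)
Step 2: at (2.4, 0, 0.4), ∇E = (9.6, 0, 3.2) → (2.4, 0, 0.4) − 0.1·(9.6, 0, 3.2) = (1.44, 0, 0.08)
Step 3: at (1.44, 0, 0.08), ∇E = (5.76, 0, 0.64) → (1.44, 0, 0.08) − 0.1·(5.76, 0, 0.64) = (0.864, 0, 0.016)
Step 4: at (0.864, 0, 0.016), ∇E = (3.456, 0, 0.128) → (0.864, 0, 0.016) − 0.1·(3.456, 0, 0.128) = (0.5184, 0, 0.0032)
∂E/∂p at (0.5184, 0, 0.0032) = 2.0736

2.0736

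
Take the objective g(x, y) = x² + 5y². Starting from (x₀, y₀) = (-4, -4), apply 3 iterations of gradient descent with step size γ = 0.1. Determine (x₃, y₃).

∇g = (2x, 10y)
(x₁, y₁) = (-4, -4) − 0.1·(-8, -40) = (-3.2, 0)
(x₂, y₂) = (-3.2, 0) − 0.1·(-6.4, 0) = (-2.56, 0)
(x₃, y₃) = (-2.56, 0) − 0.1·(-5.12, 0) = (-2.048, 0)

(-2.048, 0)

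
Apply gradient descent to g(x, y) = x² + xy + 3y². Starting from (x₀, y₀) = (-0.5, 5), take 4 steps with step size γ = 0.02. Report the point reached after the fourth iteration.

(-0.73793032, 3.03956752)

∇g = (2x + y, x + 6y)
(x₁, y₁) = (-0.5, 5) − 0.02·(4, 29.5) = (-0.58, 4.41)
(x₂, y₂) = (-0.58, 4.41) − 0.02·(3.25, 25.88) = (-0.645, 3.8924)
(x₃, y₃) = (-0.645, 3.8924) − 0.02·(2.6024, 22.7094) = (-0.697048, 3.438212)
(x₄, y₄) = (-0.697048, 3.438212) − 0.02·(2.044116, 19.932224) = (-0.73793032, 3.03956752)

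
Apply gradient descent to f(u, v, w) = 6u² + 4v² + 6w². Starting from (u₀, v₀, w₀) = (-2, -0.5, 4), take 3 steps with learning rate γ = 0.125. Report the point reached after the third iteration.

∇f = (12u, 8v, 12w)
(u₁, v₁, w₁) = (-2, -0.5, 4) − 0.125·(-24, -4, 48) = (1, 0, -2)
(u₂, v₂, w₂) = (1, 0, -2) − 0.125·(12, 0, -24) = (-0.5, 0, 1)
(u₃, v₃, w₃) = (-0.5, 0, 1) − 0.125·(-6, 0, 12) = (0.25, 0, -0.5)

(0.25, 0, -0.5)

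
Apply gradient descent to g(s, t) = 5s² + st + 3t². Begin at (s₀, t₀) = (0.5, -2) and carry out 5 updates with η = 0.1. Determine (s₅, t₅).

∇g = (10s + t, s + 6t)
(s₁, t₁) = (0.5, -2) − 0.1·(3, -11.5) = (0.2, -0.85)
(s₂, t₂) = (0.2, -0.85) − 0.1·(1.15, -4.9) = (0.085, -0.36)
(s₃, t₃) = (0.085, -0.36) − 0.1·(0.49, -2.075) = (0.036, -0.1525)
(s₄, t₄) = (0.036, -0.1525) − 0.1·(0.2075, -0.879) = (0.01525, -0.0646)
(s₅, t₅) = (0.01525, -0.0646) − 0.1·(0.0879, -0.37235) = (0.00646, -0.027365)

(0.00646, -0.027365)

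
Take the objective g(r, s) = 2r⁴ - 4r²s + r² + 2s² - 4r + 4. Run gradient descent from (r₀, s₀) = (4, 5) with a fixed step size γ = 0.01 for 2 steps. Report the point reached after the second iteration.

∇g = (8r³ - 8rs + 2r - 4, -4r² + 4s)
Step 1: at (4, 5), ∇g = (356, -44) → (4, 5) − 0.01·(356, -44) = (0.44, 5.44)
Step 2: at (0.44, 5.44), ∇g = (-21.587328, 20.9856) → (0.44, 5.44) − 0.01·(-21.587328, 20.9856) = (0.65587328, 5.230144)

(0.65587328, 5.230144)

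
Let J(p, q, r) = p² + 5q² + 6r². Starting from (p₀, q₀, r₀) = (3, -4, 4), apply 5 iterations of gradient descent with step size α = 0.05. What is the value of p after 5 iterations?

1.77147

∇J = (2p, 10q, 12r)
(p₁, q₁, r₁) = (3, -4, 4) − 0.05·(6, -40, 48) = (2.7, -2, 1.6)
(p₂, q₂, r₂) = (2.7, -2, 1.6) − 0.05·(5.4, -20, 19.2) = (2.43, -1, 0.64)
(p₃, q₃, r₃) = (2.43, -1, 0.64) − 0.05·(4.86, -10, 7.68) = (2.187, -0.5, 0.256)
(p₄, q₄, r₄) = (2.187, -0.5, 0.256) − 0.05·(4.374, -5, 3.072) = (1.9683, -0.25, 0.1024)
(p₅, q₅, r₅) = (1.9683, -0.25, 0.1024) − 0.05·(3.9366, -2.5, 1.2288) = (1.77147, -0.125, 0.04096)
p = 1.77147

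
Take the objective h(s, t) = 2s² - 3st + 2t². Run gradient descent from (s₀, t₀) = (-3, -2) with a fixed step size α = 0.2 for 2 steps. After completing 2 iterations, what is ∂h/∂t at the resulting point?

∇h = (4s - 3t, -3s + 4t)
Step 1: at (-3, -2), ∇h = (-6, 1) → (-3, -2) − 0.2·(-6, 1) = (-1.8, -2.2)
Step 2: at (-1.8, -2.2), ∇h = (-0.6, -3.4) → (-1.8, -2.2) − 0.2·(-0.6, -3.4) = (-1.68, -1.52)
∂h/∂t at (-1.68, -1.52) = -1.04

-1.04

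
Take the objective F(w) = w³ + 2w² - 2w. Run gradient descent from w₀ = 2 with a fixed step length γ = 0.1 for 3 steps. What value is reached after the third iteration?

F′(w) = 3w² + 4w - 2
Step 1: F′(2) = 18; w₁ = 2 − 0.1·18 = 0.2
Step 2: F′(0.2) = -1.08; w₂ = 0.2 − 0.1·(-1.08) = 0.308
Step 3: F′(0.308) = -0.483408; w₃ = 0.308 − 0.1·(-0.483408) = 0.3563408

0.3563408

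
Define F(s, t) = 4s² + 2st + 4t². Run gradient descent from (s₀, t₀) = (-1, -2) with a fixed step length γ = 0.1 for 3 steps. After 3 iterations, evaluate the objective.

∇F = (8s + 2t, 2s + 8t)
Step 1: at (-1, -2), ∇F = (-12, -18) → (-1, -2) − 0.1·(-12, -18) = (0.2, -0.2)
Step 2: at (0.2, -0.2), ∇F = (1.2, -1.2) → (0.2, -0.2) − 0.1·(1.2, -1.2) = (0.08, -0.08)
Step 3: at (0.08, -0.08), ∇F = (0.48, -0.48) → (0.08, -0.08) − 0.1·(0.48, -0.48) = (0.032, -0.032)
F(0.032, -0.032) = 0.006144

0.006144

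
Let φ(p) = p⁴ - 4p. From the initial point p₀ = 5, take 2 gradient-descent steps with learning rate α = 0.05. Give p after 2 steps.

1532.8784

φ′(p) = 4p³ - 4
Step 1: φ′(5) = 496; p₁ = 5 − 0.05·496 = -19.8
Step 2: φ′(-19.8) = -31053.568; p₂ = -19.8 − 0.05·(-31053.568) = 1532.8784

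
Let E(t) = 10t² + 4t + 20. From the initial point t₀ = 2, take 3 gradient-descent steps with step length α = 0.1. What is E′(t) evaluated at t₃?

-44

E′(t) = 20t + 4
t₁ = 2 − 0.1·44 = -2.4
t₂ = -2.4 − 0.1·(-44) = 2
t₃ = 2 − 0.1·44 = -2.4
E′(t) at (-2.4) = -44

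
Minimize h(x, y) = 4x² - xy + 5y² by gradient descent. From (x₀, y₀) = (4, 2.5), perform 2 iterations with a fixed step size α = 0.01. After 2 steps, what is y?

∇h = (8x - y, -x + 10y)
Step 1: at (4, 2.5), ∇h = (29.5, 21) → (4, 2.5) − 0.01·(29.5, 21) = (3.705, 2.29)
Step 2: at (3.705, 2.29), ∇h = (27.35, 19.195) → (3.705, 2.29) − 0.01·(27.35, 19.195) = (3.4315, 2.09805)
y = 2.09805

2.09805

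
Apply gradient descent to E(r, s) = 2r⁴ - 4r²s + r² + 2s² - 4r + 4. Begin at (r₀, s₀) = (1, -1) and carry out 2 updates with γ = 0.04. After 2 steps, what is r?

0.44179712

∇E = (8r³ - 8rs + 2r - 4, -4r² + 4s)
Step 1: at (1, -1), ∇E = (14, -8) → (1, -1) − 0.04·(14, -8) = (0.44, -0.68)
Step 2: at (0.44, -0.68), ∇E = (-0.044928, -3.4944) → (0.44, -0.68) − 0.04·(-0.044928, -3.4944) = (0.44179712, -0.540224)
r = 0.44179712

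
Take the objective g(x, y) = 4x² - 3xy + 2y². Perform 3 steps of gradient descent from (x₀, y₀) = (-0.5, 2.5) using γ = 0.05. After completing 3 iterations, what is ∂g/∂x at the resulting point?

-0.4096875

∇g = (8x - 3y, -3x + 4y)
(x₁, y₁) = (-0.5, 2.5) − 0.05·(-11.5, 11.5) = (0.075, 1.925)
(x₂, y₂) = (0.075, 1.925) − 0.05·(-5.175, 7.475) = (0.33375, 1.55125)
(x₃, y₃) = (0.33375, 1.55125) − 0.05·(-1.98375, 5.20375) = (0.4329375, 1.2910625)
∂g/∂x at (0.4329375, 1.2910625) = -0.4096875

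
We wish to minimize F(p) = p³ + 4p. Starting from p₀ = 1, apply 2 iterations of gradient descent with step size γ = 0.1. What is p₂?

-0.127

F′(p) = 3p² + 4
p₁ = 1 − 0.1·7 = 0.3
p₂ = 0.3 − 0.1·4.27 = -0.127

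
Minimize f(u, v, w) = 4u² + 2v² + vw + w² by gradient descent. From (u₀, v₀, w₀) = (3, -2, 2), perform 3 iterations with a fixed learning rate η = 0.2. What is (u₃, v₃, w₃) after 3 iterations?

(-0.648, -0.32, 0.768)

∇f = (8u, 4v + w, v + 2w)
(u₁, v₁, w₁) = (3, -2, 2) − 0.2·(24, -6, 2) = (-1.8, -0.8, 1.6)
(u₂, v₂, w₂) = (-1.8, -0.8, 1.6) − 0.2·(-14.4, -1.6, 2.4) = (1.08, -0.48, 1.12)
(u₃, v₃, w₃) = (1.08, -0.48, 1.12) − 0.2·(8.64, -0.8, 1.76) = (-0.648, -0.32, 0.768)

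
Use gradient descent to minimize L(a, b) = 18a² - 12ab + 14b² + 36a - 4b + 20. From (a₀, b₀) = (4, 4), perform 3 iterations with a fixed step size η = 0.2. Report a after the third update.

∇L = (36a - 12b + 36, -12a + 28b - 4)
(a₁, b₁) = (4, 4) − 0.2·(132, 60) = (-22.4, -8)
(a₂, b₂) = (-22.4, -8) − 0.2·(-674.4, 40.8) = (112.48, -16.16)
(a₃, b₃) = (112.48, -16.16) − 0.2·(4279.2, -1806.24) = (-743.36, 345.088)
a = -743.36

-743.36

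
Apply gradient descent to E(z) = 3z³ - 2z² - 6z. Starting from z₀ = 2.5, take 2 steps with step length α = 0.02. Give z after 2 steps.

1.4334555

E′(z) = 9z² - 4z - 6
z₁ = 2.5 − 0.02·40.25 = 1.695
z₂ = 1.695 − 0.02·13.077225 = 1.4334555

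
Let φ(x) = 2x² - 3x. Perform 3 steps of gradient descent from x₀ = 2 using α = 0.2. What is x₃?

φ′(x) = 4x - 3
Step 1: φ′(2) = 5; x₁ = 2 − 0.2·5 = 1
Step 2: φ′(1) = 1; x₂ = 1 − 0.2·1 = 0.8
Step 3: φ′(0.8) = 0.2; x₃ = 0.8 − 0.2·0.2 = 0.76

0.76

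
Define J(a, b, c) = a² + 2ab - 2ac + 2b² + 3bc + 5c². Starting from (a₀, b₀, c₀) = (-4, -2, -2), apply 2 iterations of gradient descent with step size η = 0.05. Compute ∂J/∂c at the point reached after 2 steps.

∇J = (2a + 2b - 2c, 2a + 4b + 3c, -2a + 3b + 10c)
(a₁, b₁, c₁) = (-4, -2, -2) − 0.05·(-8, -22, -18) = (-3.6, -0.9, -1.1)
(a₂, b₂, c₂) = (-3.6, -0.9, -1.1) − 0.05·(-6.8, -14.1, -6.5) = (-3.26, -0.195, -0.775)
∂J/∂c at (-3.26, -0.195, -0.775) = -1.815

-1.815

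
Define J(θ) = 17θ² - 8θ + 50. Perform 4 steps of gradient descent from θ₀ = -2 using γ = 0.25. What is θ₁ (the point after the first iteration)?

J′(θ) = 34θ - 8
θ₁ = -2 − 0.25·(-76) = 17

17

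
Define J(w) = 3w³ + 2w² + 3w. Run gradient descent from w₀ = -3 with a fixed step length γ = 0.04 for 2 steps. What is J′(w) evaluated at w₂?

2691.111346274304

J′(w) = 9w² + 4w + 3
Step 1: J′(-3) = 72; w₁ = -3 − 0.04·72 = -5.88
Step 2: J′(-5.88) = 290.6496; w₂ = -5.88 − 0.04·290.6496 = -17.505984
J′(w) at (-17.505984) = 2691.111346274304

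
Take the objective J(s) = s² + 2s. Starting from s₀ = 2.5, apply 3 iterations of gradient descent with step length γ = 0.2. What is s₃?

J′(s) = 2s + 2
s₁ = 2.5 − 0.2·7 = 1.1
s₂ = 1.1 − 0.2·4.2 = 0.26
s₃ = 0.26 − 0.2·2.52 = -0.244

-0.244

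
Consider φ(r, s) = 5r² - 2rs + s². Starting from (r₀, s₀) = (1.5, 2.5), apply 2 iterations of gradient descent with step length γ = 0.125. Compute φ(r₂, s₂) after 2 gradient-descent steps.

2.5625

∇φ = (10r - 2s, -2r + 2s)
(r₁, s₁) = (1.5, 2.5) − 0.125·(10, 2) = (0.25, 2.25)
(r₂, s₂) = (0.25, 2.25) − 0.125·(-2, 4) = (0.5, 1.75)
φ(0.5, 1.75) = 2.5625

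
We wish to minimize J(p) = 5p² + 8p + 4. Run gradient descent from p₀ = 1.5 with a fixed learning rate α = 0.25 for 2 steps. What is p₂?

J′(p) = 10p + 8
p₁ = 1.5 − 0.25·23 = -4.25
p₂ = -4.25 − 0.25·(-34.5) = 4.375

4.375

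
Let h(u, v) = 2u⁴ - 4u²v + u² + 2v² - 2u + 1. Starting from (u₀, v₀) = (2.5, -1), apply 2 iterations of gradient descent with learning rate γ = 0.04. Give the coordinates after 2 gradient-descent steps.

∇h = (8u³ - 8uv + 2u - 2, -4u² + 4v)
(u₁, v₁) = (2.5, -1) − 0.04·(148, -29) = (-3.42, 0.16)
(u₂, v₂) = (-3.42, 0.16) − 0.04·(-324.475904, -46.1456) = (9.55903616, 2.005824)

(9.55903616, 2.005824)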